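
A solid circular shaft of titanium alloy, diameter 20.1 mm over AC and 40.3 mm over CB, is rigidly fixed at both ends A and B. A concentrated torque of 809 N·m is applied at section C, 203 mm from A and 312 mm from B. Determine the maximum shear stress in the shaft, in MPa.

Compatibility: T_A·a/J_AC = T_B·b/J_CB with T_A + T_B = T₀.
J_AC = 1.60×10^-8 m⁴, J_CB = 2.59×10^-7 m⁴, so T_A = T₀·(J_AC/a)/((J_AC/a)+(J_CB/b)) = 70.26 N·m, T_B = 738.7 N·m.
τ in each portion: τ_AC = 4.41×10^7 Pa, τ_CB = 5.75×10^7 Pa; maximum is in CB.
τ_max = T_CB·r/J = 738.7·0.0201/2.59×10^-7 = 5.748×10^7 Pa.

57.5 MPa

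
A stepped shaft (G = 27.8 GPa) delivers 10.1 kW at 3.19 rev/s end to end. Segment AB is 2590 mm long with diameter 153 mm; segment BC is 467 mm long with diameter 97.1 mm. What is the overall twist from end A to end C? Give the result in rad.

0.00184 rad

ω = 2π·3.19 = 20.04 rad/s, so T = P/ω = 10.1×10³ / 20.04 = 503.9 N·m.
J_AB = π(0.153)⁴/32 = 5.38×10^-5 m⁴; J_BC = π(0.0971)⁴/32 = 8.73×10^-6 m⁴.
θ = (T/G)·Σ L_i/J_i = (503.9/27.8×10⁹)·(2.59/5.38×10^-5 + 0.467/8.73×10^-6) = 1.843×10^-3 rad.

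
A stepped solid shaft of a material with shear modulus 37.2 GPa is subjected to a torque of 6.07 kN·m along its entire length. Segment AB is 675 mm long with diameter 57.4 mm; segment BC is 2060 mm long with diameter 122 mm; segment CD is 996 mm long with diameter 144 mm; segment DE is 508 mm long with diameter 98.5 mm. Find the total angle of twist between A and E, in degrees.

J_AB = π(0.0574)⁴/32 = 1.07×10^-6 m⁴; J_BC = π(0.122)⁴/32 = 2.17×10^-5 m⁴; J_CD = π(0.144)⁴/32 = 4.22×10^-5 m⁴; J_DE = π(0.0985)⁴/32 = 9.24×10^-6 m⁴.
θ = (T/G)·Σ L_i/J_i = (6070/37.2×10⁹)·(0.675/1.07×10^-6 + 2.06/2.17×10^-5 + 0.996/4.22×10^-5 + 0.508/9.24×10^-6) = 0.1316 rad.

7.54°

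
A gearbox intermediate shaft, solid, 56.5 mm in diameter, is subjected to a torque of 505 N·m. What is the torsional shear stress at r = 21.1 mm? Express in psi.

1540 psi

J = πd⁴/32 = π(0.0565)⁴/32 = 1.000×10^-6 m⁴.
Shear stress varies linearly with radius: τ = T·r/J = 505.0 × 0.0211 / 1.000×10^-6 = 1.065×10^7 Pa.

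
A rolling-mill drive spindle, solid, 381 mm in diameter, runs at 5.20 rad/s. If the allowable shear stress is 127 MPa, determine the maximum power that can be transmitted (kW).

J = πd⁴/32 = π(0.381)⁴/32 = 2.069×10^-3 m⁴.
T_max = τ_allow·J/r = 1.27×10^8 × 2.069×10^-3 / 0.191 = 1.379e6 N·m.
ω = 5.20 rad/s, so P_max = T_max·ω = 7.172×10^6 W.

7170 kW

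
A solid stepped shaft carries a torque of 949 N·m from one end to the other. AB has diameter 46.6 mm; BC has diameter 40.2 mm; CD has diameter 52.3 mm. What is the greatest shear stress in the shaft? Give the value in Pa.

Under the same torque, τ_max = 16T/(πd³) is largest where d is smallest — segment BC (d = 40.2 mm).
τ_max = 16·949.0/(π·(0.0402)³) = 7.440×10^7 Pa.

7.44e7 Pa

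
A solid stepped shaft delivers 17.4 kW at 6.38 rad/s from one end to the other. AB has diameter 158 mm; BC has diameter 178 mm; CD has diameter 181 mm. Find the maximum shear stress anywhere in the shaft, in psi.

ω = 6.38 rad/s, so T = P/ω = 17.4×10³ / 6.380 = 2727 N·m.
Under the same torque, τ_max = 16T/(πd³) is largest where d is smallest — segment AB (d = 158 mm).
τ_max = 16·2727/(π·(0.158)³) = 3.521×10^6 Pa.

511 psi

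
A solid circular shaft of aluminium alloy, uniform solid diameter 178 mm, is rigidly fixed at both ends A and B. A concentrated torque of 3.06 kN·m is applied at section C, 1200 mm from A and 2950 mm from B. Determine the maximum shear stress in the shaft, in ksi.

With uniform GJ and both ends fixed, compatibility θ_AC = θ_CB gives T_A·a = T_B·b, together with T_A + T_B = T₀.
T_A = T₀·b/(a+b) = 3060·2950/4150 = 2175 N·m; T_B = 884.8 N·m.
τ in each portion: τ_AC = 1.96×10^6 Pa, τ_CB = 7.99×10^5 Pa; maximum is in AC.
τ_max = T_AC·r/J = 2175·0.0890/9.86×10^-5 = 1.964×10^6 Pa.

0.285 ksi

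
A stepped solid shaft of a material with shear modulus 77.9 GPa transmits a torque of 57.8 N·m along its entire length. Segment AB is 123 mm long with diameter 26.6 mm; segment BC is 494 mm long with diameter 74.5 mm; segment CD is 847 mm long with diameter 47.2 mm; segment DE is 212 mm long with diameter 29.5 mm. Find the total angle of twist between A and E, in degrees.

0.308°

J_AB = π(0.0266)⁴/32 = 4.92×10^-8 m⁴; J_BC = π(0.0745)⁴/32 = 3.02×10^-6 m⁴; J_CD = π(0.0472)⁴/32 = 4.87×10^-7 m⁴; J_DE = π(0.0295)⁴/32 = 7.44×10^-8 m⁴.
θ = (T/G)·Σ L_i/J_i = (57.80/77.9×10⁹)·(0.123/4.92×10^-8 + 0.494/3.02×10^-6 + 0.847/4.87×10^-7 + 0.212/7.44×10^-8) = 5.383×10^-3 rad.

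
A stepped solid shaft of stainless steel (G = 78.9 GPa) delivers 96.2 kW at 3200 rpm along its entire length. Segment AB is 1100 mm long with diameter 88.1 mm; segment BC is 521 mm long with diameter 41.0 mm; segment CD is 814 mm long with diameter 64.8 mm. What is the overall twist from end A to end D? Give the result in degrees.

ω = 2π·3200/60 = 335.1 rad/s, so T = P/ω = 96.2×10³ / 335.1 = 287.1 N·m.
J_AB = π(0.0881)⁴/32 = 5.91×10^-6 m⁴; J_BC = π(0.0410)⁴/32 = 2.77×10^-7 m⁴; J_CD = π(0.0648)⁴/32 = 1.73×10^-6 m⁴.
θ = (T/G)·Σ L_i/J_i = (287.1/78.9×10⁹)·(1.10/5.91×10^-6 + 0.521/2.77×10^-7 + 0.814/1.73×10^-6) = 9.221×10^-3 rad.

0.528°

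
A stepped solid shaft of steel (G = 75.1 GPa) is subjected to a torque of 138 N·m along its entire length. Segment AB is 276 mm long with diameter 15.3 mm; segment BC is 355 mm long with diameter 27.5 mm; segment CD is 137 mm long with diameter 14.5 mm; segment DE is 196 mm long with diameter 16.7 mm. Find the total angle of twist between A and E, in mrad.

211 mrad

J_AB = π(0.0153)⁴/32 = 5.38×10^-9 m⁴; J_BC = π(0.0275)⁴/32 = 5.61×10^-8 m⁴; J_CD = π(0.0145)⁴/32 = 4.34×10^-9 m⁴; J_DE = π(0.0167)⁴/32 = 7.64×10^-9 m⁴.
θ = (T/G)·Σ L_i/J_i = (138.0/75.1×10⁹)·(0.276/5.38×10^-9 + 0.355/5.61×10^-8 + 0.137/4.34×10^-9 + 0.196/7.64×10^-9) = 0.2111 rad.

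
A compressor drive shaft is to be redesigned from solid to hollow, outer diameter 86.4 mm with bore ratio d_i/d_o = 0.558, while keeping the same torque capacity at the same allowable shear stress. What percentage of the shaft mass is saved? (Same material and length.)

Equal τ_max and T ⇒ the solid shaft needs d_s³ = d_o³(1−k⁴), so d_s = 86.4·(1−0.558⁴)^(1/3) = 83.51 mm.
Area ratio A_h/A_s = d_o²(1−k²)/d_s² = (1−k²)/(1−k⁴)^(2/3) = 0.7371.
Mass saving = 1 − 0.7371 = 26.3 %.

26.3 %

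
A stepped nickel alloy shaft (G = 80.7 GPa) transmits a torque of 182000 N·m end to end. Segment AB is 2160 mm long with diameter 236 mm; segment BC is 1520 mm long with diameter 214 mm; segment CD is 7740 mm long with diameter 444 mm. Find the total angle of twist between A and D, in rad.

J_AB = π(0.236)⁴/32 = 3.05×10^-4 m⁴; J_BC = π(0.214)⁴/32 = 2.06×10^-4 m⁴; J_CD = π(0.444)⁴/32 = 3.82×10^-3 m⁴.
θ = (T/G)·Σ L_i/J_i = (182000/80.7×10⁹)·(2.16/3.05×10^-4 + 1.52/2.06×10^-4 + 7.74/3.82×10^-3) = 0.03722 rad.

0.0372 rad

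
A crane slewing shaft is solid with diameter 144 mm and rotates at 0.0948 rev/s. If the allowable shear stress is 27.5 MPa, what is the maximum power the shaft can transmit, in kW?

9.60 kW

J = πd⁴/32 = π(0.144)⁴/32 = 4.221×10^-5 m⁴.
T_max = τ_allow·J/r = 2.75×10^7 × 4.221×10^-5 / 0.0720 = 16120 N·m.
ω = 2π·0.0948 = 0.5956 rad/s, so P_max = T_max·ω = 9604 W.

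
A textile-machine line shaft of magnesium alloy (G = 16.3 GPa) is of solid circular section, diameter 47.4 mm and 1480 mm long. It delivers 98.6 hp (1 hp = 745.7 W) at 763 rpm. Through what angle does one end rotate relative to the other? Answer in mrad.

169 mrad

ω = 2π·763/60 = 79.90 rad/s, so T = P/ω = 98.6×745.7 / 79.90 = 920.2 N·m.
J = πd⁴/32 = π(0.0474)⁴/32 = 4.956×10^-7 m⁴.
θ = T·L/(G·J) = 920.2 × 1.48 / (16.3×10⁹ × 4.956×10^-7) = 0.1686 rad.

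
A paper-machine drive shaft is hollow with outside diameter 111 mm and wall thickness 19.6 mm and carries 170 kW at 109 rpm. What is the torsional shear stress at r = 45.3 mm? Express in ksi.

ω = 2π·109/60 = 11.41 rad/s, so T = P/ω = 170×10³ / 11.41 = 14890 N·m.
J = π(d_o⁴ − d_i⁴)/32 = π(0.111⁴ − 0.0718⁴)/32 = 1.229×10^-5 m⁴.
Shear stress varies linearly with radius: τ = T·r/J = 14890 × 0.0453 / 1.229×10^-5 = 5.488×10^7 Pa.

7.96 ksi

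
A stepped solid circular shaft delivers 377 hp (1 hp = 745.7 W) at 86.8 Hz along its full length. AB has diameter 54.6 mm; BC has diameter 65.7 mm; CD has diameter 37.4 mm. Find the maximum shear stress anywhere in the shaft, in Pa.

ω = 2π·86.8 = 545.4 rad/s, so T = P/ω = 377×745.7 / 545.4 = 515.5 N·m.
Under the same torque, τ_max = 16T/(πd³) is largest where d is smallest — segment CD (d = 37.4 mm).
τ_max = 16·515.5/(π·(0.0374)³) = 5.018×10^7 Pa.

5.02e7 Pa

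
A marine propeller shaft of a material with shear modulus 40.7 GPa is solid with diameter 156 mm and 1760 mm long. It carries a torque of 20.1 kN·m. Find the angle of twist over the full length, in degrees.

J = πd⁴/32 = π(0.156)⁴/32 = 5.814×10^-5 m⁴.
θ = T·L/(G·J) = 20100 × 1.76 / (40.7×10⁹ × 5.814×10^-5) = 0.01495 rad.

0.857°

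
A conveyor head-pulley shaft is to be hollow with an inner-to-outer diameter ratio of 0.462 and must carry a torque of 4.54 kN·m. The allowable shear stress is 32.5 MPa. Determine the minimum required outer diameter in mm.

90.7 mm

For a hollow shaft with d_i/d_o = 0.462: τ_max = 16T/(π d_o³ (1−k⁴)), so d_o = [16T/(π τ_allow (1−k⁴))]^(1/3) = [16·4540/(π·3.25×10^7·0.9544)]^(1/3) = 0.09067 m.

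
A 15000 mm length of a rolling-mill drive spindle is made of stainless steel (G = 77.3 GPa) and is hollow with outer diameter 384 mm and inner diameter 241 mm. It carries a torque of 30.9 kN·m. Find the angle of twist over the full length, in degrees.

J = π(d_o⁴ − d_i⁴)/32 = π(0.384⁴ − 0.241⁴)/32 = 1.803×10^-3 m⁴.
θ = T·L/(G·J) = 30900 × 15.0 / (77.3×10⁹ × 1.803×10^-3) = 3.325×10^-3 rad.

0.190°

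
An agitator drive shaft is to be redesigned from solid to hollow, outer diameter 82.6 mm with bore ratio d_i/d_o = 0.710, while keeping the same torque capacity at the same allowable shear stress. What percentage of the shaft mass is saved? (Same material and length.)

Equal τ_max and T ⇒ the solid shaft needs d_s³ = d_o³(1−k⁴), so d_s = 82.6·(1−0.710⁴)^(1/3) = 74.91 mm.
Area ratio A_h/A_s = d_o²(1−k²)/d_s² = (1−k²)/(1−k⁴)^(2/3) = 0.6029.
Mass saving = 1 − 0.6029 = 39.7 %.

39.7 %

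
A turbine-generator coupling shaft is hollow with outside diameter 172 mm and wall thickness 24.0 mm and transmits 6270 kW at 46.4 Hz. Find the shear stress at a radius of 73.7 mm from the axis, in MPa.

ω = 2π·46.4 = 291.5 rad/s, so T = P/ω = 6270×10³ / 291.5 = 21510 N·m.
J = π(d_o⁴ − d_i⁴)/32 = π(0.172⁴ − 0.124⁴)/32 = 6.271×10^-5 m⁴.
Shear stress varies linearly with radius: τ = T·r/J = 21510 × 0.0737 / 6.271×10^-5 = 2.527×10^7 Pa.

25.3 MPa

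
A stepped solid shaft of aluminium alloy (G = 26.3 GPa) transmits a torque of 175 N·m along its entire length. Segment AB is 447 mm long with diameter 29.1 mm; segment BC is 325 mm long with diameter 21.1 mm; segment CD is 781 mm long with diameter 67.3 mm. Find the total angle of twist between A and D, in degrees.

8.94°

J_AB = π(0.0291)⁴/32 = 7.04×10^-8 m⁴; J_BC = π(0.0211)⁴/32 = 1.95×10^-8 m⁴; J_CD = π(0.0673)⁴/32 = 2.01×10^-6 m⁴.
θ = (T/G)·Σ L_i/J_i = (175.0/26.3×10⁹)·(0.447/7.04×10^-8 + 0.325/1.95×10^-8 + 0.781/2.01×10^-6) = 0.1560 rad.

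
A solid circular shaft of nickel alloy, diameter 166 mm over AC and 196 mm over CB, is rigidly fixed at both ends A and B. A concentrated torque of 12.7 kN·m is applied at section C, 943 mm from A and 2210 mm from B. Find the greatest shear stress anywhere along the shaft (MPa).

Compatibility: T_A·a/J_AC = T_B·b/J_CB with T_A + T_B = T₀.
J_AC = 7.45×10^-5 m⁴, J_CB = 1.45×10^-4 m⁴, so T_A = T₀·(J_AC/a)/((J_AC/a)+(J_CB/b)) = 6943 N·m, T_B = 5757 N·m.
τ in each portion: τ_AC = 7.73×10^6 Pa, τ_CB = 3.89×10^6 Pa; maximum is in AC.
τ_max = T_AC·r/J = 6943·0.0830/7.45×10^-5 = 7.730×10^6 Pa.

7.73 MPa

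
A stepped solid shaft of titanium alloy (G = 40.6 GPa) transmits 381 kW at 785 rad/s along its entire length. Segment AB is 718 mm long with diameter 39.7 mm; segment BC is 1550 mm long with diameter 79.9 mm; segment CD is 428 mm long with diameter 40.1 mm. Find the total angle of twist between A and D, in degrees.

ω = 785 rad/s, so T = P/ω = 381×10³ / 785.0 = 485.4 N·m.
J_AB = π(0.0397)⁴/32 = 2.44×10^-7 m⁴; J_BC = π(0.0799)⁴/32 = 4.00×10^-6 m⁴; J_CD = π(0.0401)⁴/32 = 2.54×10^-7 m⁴.
θ = (T/G)·Σ L_i/J_i = (485.4/40.6×10⁹)·(0.718/2.44×10^-7 + 1.55/4.00×10^-6 + 0.428/2.54×10^-7) = 0.05998 rad.

3.44°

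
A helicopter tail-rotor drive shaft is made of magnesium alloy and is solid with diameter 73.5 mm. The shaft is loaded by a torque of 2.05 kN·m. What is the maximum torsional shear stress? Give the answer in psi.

J = πd⁴/32 = π(0.0735)⁴/32 = 2.865×10^-6 m⁴.
τ_max = T·r/J = 2050 × 0.0367 / 2.865×10^-6 = 2.629×10^7 Pa.

3810 psi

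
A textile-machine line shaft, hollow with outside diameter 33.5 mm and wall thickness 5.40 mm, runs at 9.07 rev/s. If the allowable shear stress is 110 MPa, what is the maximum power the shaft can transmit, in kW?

36.5 kW

J = π(d_o⁴ − d_i⁴)/32 = π(0.0335⁴ − 0.0227⁴)/32 = 9.758×10^-8 m⁴.
T_max = τ_allow·J/r = 1.10×10^8 × 9.758×10^-8 / 0.0168 = 640.8 N·m.
ω = 2π·9.07 = 56.99 rad/s, so P_max = T_max·ω = 3.652×10^4 W.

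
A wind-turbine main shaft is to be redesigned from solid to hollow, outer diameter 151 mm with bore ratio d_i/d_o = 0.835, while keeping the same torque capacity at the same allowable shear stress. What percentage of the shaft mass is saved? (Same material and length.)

52.8 %

Equal τ_max and T ⇒ the solid shaft needs d_s³ = d_o³(1−k⁴), so d_s = 151·(1−0.835⁴)^(1/3) = 120.9 mm.
Area ratio A_h/A_s = d_o²(1−k²)/d_s² = (1−k²)/(1−k⁴)^(2/3) = 0.4719.
Mass saving = 1 − 0.4719 = 52.8 %.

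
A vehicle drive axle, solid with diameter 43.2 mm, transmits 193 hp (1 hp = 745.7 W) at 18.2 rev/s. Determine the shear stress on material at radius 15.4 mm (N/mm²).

56.7 N/mm²

ω = 2π·18.2 = 114.4 rad/s, so T = P/ω = 193×745.7 / 114.4 = 1259 N·m.
J = πd⁴/32 = π(0.0432)⁴/32 = 3.419×10^-7 m⁴.
Shear stress varies linearly with radius: τ = T·r/J = 1259 × 0.0154 / 3.419×10^-7 = 5.668×10^7 Pa.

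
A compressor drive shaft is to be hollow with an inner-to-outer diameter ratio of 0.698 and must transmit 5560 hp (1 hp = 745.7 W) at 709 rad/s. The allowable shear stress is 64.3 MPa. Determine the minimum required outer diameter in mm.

ω = 709 rad/s, so T = P/ω = 5560×745.7 / 709.0 = 5848 N·m.
For a hollow shaft with d_i/d_o = 0.698: τ_max = 16T/(π d_o³ (1−k⁴)), so d_o = [16T/(π τ_allow (1−k⁴))]^(1/3) = [16·5848/(π·6.43×10^7·0.7626)]^(1/3) = 0.08469 m.

84.7 mm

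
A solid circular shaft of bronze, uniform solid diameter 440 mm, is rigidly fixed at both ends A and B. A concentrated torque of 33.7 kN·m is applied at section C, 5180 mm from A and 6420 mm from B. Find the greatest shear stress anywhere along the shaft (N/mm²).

1.12 N/mm²

With uniform GJ and both ends fixed, compatibility θ_AC = θ_CB gives T_A·a = T_B·b, together with T_A + T_B = T₀.
T_A = T₀·b/(a+b) = 33700·6420/11600 = 18650 N·m; T_B = 15050 N·m.
τ in each portion: τ_AC = 1.12×10^6 Pa, τ_CB = 9.00×10^5 Pa; maximum is in AC.
τ_max = T_AC·r/J = 18650·0.220/3.68×10^-3 = 1.115×10^6 Pa.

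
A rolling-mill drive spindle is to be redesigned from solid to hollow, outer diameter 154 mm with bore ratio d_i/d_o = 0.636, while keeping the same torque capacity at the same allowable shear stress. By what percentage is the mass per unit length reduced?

32.9 %

Equal τ_max and T ⇒ the solid shaft needs d_s³ = d_o³(1−k⁴), so d_s = 154·(1−0.636⁴)^(1/3) = 145.1 mm.
Area ratio A_h/A_s = d_o²(1−k²)/d_s² = (1−k²)/(1−k⁴)^(2/3) = 0.6708.
Mass saving = 1 − 0.6708 = 32.9 %.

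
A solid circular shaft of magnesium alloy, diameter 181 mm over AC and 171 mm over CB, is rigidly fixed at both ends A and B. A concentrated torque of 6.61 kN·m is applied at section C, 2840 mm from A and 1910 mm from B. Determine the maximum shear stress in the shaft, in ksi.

0.529 ksi

Compatibility: T_A·a/J_AC = T_B·b/J_CB with T_A + T_B = T₀.
J_AC = 1.05×10^-4 m⁴, J_CB = 8.39×10^-5 m⁴, so T_A = T₀·(J_AC/a)/((J_AC/a)+(J_CB/b)) = 3026 N·m, T_B = 3584 N·m.
τ in each portion: τ_AC = 2.60×10^6 Pa, τ_CB = 3.65×10^6 Pa; maximum is in CB.
τ_max = T_CB·r/J = 3584·0.0855/8.39×10^-5 = 3.651×10^6 Pa.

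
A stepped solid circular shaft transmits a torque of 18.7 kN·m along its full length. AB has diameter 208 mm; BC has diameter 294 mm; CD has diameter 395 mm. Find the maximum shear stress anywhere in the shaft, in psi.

Under the same torque, τ_max = 16T/(πd³) is largest where d is smallest — segment AB (d = 208 mm).
τ_max = 16·18700/(π·(0.208)³) = 1.058×10^7 Pa.

1530 psi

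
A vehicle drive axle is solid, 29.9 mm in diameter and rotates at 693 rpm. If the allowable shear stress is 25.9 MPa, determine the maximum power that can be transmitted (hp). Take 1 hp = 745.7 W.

J = πd⁴/32 = π(0.0299)⁴/32 = 7.847×10^-8 m⁴.
T_max = τ_allow·J/r = 2.59×10^7 × 7.847×10^-8 / 0.0149 = 135.9 N·m.
ω = 2π·693/60 = 72.57 rad/s, so P_max = T_max·ω = 9865 W.

13.2 hp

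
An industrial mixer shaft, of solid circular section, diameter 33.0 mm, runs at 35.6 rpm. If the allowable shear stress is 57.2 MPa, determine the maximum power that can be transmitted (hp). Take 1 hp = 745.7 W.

2.02 hp

J = πd⁴/32 = π(0.0330)⁴/32 = 1.164×10^-7 m⁴.
T_max = τ_allow·J/r = 5.72×10^7 × 1.164×10^-7 / 0.0165 = 403.6 N·m.
ω = 2π·35.6/60 = 3.728 rad/s, so P_max = T_max·ω = 1505 W.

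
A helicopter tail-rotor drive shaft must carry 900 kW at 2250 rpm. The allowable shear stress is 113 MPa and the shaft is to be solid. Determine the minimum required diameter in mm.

ω = 2π·2250/60 = 235.6 rad/s, so T = P/ω = 900×10³ / 235.6 = 3820 N·m.
For a solid shaft τ_max = 16T/(πd³), so d = (16T/(π τ_allow))^(1/3) = (16·3820/(π·1.13×10^8))^(1/3) = 0.05563 m.

55.6 mm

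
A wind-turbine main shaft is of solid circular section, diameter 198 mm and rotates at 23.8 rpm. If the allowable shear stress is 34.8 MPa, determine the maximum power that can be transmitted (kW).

J = πd⁴/32 = π(0.198)⁴/32 = 1.509×10^-4 m⁴.
T_max = τ_allow·J/r = 3.48×10^7 × 1.509×10^-4 / 0.0990 = 53040 N·m.
ω = 2π·23.8/60 = 2.492 rad/s, so P_max = T_max·ω = 1.322×10^5 W.

132 kW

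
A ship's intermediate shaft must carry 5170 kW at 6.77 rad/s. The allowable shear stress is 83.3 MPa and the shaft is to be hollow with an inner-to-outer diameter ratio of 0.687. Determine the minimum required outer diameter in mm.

392 mm

ω = 6.77 rad/s, so T = P/ω = 5170×10³ / 6.770 = 763700 N·m.
For a hollow shaft with d_i/d_o = 0.687: τ_max = 16T/(π d_o³ (1−k⁴)), so d_o = [16T/(π τ_allow (1−k⁴))]^(1/3) = [16·763700/(π·8.33×10^7·0.7772)]^(1/3) = 0.3916 m.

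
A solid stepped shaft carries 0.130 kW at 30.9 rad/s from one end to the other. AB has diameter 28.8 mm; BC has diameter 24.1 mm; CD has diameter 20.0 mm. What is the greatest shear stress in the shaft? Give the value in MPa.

ω = 30.9 rad/s, so T = P/ω = 0.130×10³ / 30.90 = 4.207 N·m.
Under the same torque, τ_max = 16T/(πd³) is largest where d is smallest — segment CD (d = 20.0 mm).
τ_max = 16·4.207/(π·(0.0200)³) = 2.678×10^6 Pa.

2.68 MPa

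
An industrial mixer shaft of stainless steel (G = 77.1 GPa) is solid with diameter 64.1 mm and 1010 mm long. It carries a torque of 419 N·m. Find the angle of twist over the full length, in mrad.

3.31 mrad

J = πd⁴/32 = π(0.0641)⁴/32 = 1.657×10^-6 m⁴.
θ = T·L/(G·J) = 419.0 × 1.01 / (77.1×10⁹ × 1.657×10^-6) = 3.312×10^-3 rad.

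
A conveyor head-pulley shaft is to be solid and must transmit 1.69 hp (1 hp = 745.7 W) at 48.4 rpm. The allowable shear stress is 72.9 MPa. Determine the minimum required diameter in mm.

ω = 2π·48.4/60 = 5.068 rad/s, so T = P/ω = 1.69×745.7 / 5.068 = 248.6 N·m.
For a solid shaft τ_max = 16T/(πd³), so d = (16T/(π τ_allow))^(1/3) = (16·248.6/(π·7.29×10^7))^(1/3) = 0.02590 m.

25.9 mm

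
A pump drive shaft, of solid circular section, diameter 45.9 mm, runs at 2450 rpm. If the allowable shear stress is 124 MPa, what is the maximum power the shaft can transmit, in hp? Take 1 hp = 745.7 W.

810 hp

J = πd⁴/32 = π(0.0459)⁴/32 = 4.358×10^-7 m⁴.
T_max = τ_allow·J/r = 1.24×10^8 × 4.358×10^-7 / 0.0229 = 2354 N·m.
ω = 2π·2450/60 = 256.6 rad/s, so P_max = T_max·ω = 6.041×10^5 W.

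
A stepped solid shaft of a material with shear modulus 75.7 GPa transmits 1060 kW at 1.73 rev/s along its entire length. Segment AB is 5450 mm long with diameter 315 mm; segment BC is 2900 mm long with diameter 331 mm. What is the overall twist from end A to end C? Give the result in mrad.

ω = 2π·1.73 = 10.87 rad/s, so T = P/ω = 1060×10³ / 10.87 = 97520 N·m.
J_AB = π(0.315)⁴/32 = 9.67×10^-4 m⁴; J_BC = π(0.331)⁴/32 = 1.18×10^-3 m⁴.
θ = (T/G)·Σ L_i/J_i = (97520/75.7×10⁹)·(5.45/9.67×10^-4 + 2.90/1.18×10^-3) = 0.01043 rad.

10.4 mrad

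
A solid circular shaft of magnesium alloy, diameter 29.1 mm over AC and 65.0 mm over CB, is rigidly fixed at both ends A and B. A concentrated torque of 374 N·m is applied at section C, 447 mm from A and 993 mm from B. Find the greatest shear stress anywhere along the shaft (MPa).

6.37 MPa

Compatibility: T_A·a/J_AC = T_B·b/J_CB with T_A + T_B = T₀.
J_AC = 7.04×10^-8 m⁴, J_CB = 1.75×10^-6 m⁴, so T_A = T₀·(J_AC/a)/((J_AC/a)+(J_CB/b)) = 30.64 N·m, T_B = 343.4 N·m.
τ in each portion: τ_AC = 6.33×10^6 Pa, τ_CB = 6.37×10^6 Pa; maximum is in CB.
τ_max = T_CB·r/J = 343.4·0.0325/1.75×10^-6 = 6.368×10^6 Pa.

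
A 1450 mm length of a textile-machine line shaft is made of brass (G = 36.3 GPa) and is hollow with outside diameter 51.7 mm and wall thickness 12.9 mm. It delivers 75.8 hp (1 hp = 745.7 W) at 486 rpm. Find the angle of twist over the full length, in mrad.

ω = 2π·486/60 = 50.89 rad/s, so T = P/ω = 75.8×745.7 / 50.89 = 1111 N·m.
J = π(d_o⁴ − d_i⁴)/32 = π(0.0517⁴ − 0.0259⁴)/32 = 6.572×10^-7 m⁴.
θ = T·L/(G·J) = 1111 × 1.45 / (36.3×10⁹ × 6.572×10^-7) = 0.06750 rad.

67.5 mrad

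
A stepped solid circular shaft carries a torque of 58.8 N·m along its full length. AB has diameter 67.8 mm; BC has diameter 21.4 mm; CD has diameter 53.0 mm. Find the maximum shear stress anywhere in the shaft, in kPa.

30600 kPa

Under the same torque, τ_max = 16T/(πd³) is largest where d is smallest — segment BC (d = 21.4 mm).
τ_max = 16·58.80/(π·(0.0214)³) = 3.056×10^7 Pa.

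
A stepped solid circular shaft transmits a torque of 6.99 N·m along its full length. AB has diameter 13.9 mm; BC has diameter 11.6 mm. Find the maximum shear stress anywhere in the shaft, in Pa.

2.28e7 Pa

Under the same torque, τ_max = 16T/(πd³) is largest where d is smallest — segment BC (d = 11.6 mm).
τ_max = 16·6.990/(π·(0.0116)³) = 2.281×10^7 Pa.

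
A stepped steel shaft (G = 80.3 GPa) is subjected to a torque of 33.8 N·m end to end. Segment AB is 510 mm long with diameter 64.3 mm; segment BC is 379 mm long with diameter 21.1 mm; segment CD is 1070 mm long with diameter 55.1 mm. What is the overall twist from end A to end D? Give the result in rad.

J_AB = π(0.0643)⁴/32 = 1.68×10^-6 m⁴; J_BC = π(0.0211)⁴/32 = 1.95×10^-8 m⁴; J_CD = π(0.0551)⁴/32 = 9.05×10^-7 m⁴.
θ = (T/G)·Σ L_i/J_i = (33.80/80.3×10⁹)·(0.510/1.68×10^-6 + 0.379/1.95×10^-8 + 1.07/9.05×10^-7) = 8.824×10^-3 rad.

0.00882 rad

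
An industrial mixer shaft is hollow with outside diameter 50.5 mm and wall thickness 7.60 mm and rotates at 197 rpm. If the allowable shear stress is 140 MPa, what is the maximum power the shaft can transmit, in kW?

55.6 kW

J = π(d_o⁴ − d_i⁴)/32 = π(0.0505⁴ − 0.0353⁴)/32 = 4.861×10^-7 m⁴.
T_max = τ_allow·J/r = 1.40×10^8 × 4.861×10^-7 / 0.0253 = 2695 N·m.
ω = 2π·197/60 = 20.63 rad/s, so P_max = T_max·ω = 5.560×10^4 W.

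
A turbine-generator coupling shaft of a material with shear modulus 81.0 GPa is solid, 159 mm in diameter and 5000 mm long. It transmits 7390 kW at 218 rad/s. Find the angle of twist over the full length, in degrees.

1.91°

ω = 218 rad/s, so T = P/ω = 7390×10³ / 218.0 = 33900 N·m.
J = πd⁴/32 = π(0.159)⁴/32 = 6.275×10^-5 m⁴.
θ = T·L/(G·J) = 33900 × 5.00 / (81.0×10⁹ × 6.275×10^-5) = 0.03335 rad.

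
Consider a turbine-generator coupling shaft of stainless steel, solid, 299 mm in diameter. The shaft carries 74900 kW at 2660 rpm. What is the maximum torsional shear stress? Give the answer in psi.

ω = 2π·2660/60 = 278.6 rad/s, so T = P/ω = 74900×10³ / 278.6 = 268900 N·m.
J = πd⁴/32 = π(0.299)⁴/32 = 7.847×10^-4 m⁴.
τ_max = T·r/J = 268900 × 0.149 / 7.847×10^-4 = 5.123×10^7 Pa.

7430 psi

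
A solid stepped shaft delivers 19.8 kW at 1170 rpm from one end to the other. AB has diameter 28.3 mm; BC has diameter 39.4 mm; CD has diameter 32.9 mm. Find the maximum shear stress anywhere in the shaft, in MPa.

ω = 2π·1170/60 = 122.5 rad/s, so T = P/ω = 19.8×10³ / 122.5 = 161.6 N·m.
Under the same torque, τ_max = 16T/(πd³) is largest where d is smallest — segment AB (d = 28.3 mm).
τ_max = 16·161.6/(π·(0.0283)³) = 3.631×10^7 Pa.

36.3 MPa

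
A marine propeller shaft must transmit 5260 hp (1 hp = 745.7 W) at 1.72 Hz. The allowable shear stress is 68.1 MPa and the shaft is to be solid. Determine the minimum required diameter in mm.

301 mm

ω = 2π·1.72 = 10.81 rad/s, so T = P/ω = 5260×745.7 / 10.81 = 362900 N·m.
For a solid shaft τ_max = 16T/(πd³), so d = (16T/(π τ_allow))^(1/3) = (16·362900/(π·6.81×10^7))^(1/3) = 0.3005 m.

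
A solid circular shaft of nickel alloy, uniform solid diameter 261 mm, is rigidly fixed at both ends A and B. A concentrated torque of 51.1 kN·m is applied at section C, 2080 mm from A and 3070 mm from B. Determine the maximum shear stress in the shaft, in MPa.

With uniform GJ and both ends fixed, compatibility θ_AC = θ_CB gives T_A·a = T_B·b, together with T_A + T_B = T₀.
T_A = T₀·b/(a+b) = 51100·3070/5150 = 30460 N·m; T_B = 20640 N·m.
τ in each portion: τ_AC = 8.73×10^6 Pa, τ_CB = 5.91×10^6 Pa; maximum is in AC.
τ_max = T_AC·r/J = 30460·0.131/4.56×10^-4 = 8.726×10^6 Pa.

8.73 MPa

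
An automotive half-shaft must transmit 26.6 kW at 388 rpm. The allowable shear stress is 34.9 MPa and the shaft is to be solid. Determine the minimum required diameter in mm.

45.7 mm

ω = 2π·388/60 = 40.63 rad/s, so T = P/ω = 26.6×10³ / 40.63 = 654.7 N·m.
For a solid shaft τ_max = 16T/(πd³), so d = (16T/(π τ_allow))^(1/3) = (16·654.7/(π·3.49×10^7))^(1/3) = 0.04571 m.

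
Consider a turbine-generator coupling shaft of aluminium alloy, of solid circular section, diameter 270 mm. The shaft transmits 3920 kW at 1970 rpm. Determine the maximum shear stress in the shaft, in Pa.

4.92e6 Pa

ω = 2π·1970/60 = 206.3 rad/s, so T = P/ω = 3920×10³ / 206.3 = 19000 N·m.
J = πd⁴/32 = π(0.270)⁴/32 = 5.217×10^-4 m⁴.
τ_max = T·r/J = 19000 × 0.135 / 5.217×10^-4 = 4.917×10^6 Pa.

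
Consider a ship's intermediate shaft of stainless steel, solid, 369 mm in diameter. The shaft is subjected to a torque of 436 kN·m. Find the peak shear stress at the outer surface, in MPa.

44.2 MPa

J = πd⁴/32 = π(0.369)⁴/32 = 1.820×10^-3 m⁴.
τ_max = T·r/J = 436000 × 0.184 / 1.820×10^-3 = 4.420×10^7 Pa.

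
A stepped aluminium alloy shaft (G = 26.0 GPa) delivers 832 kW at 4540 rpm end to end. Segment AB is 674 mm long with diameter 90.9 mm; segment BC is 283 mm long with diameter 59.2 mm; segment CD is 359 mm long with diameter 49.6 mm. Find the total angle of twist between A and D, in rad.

0.0632 rad

ω = 2π·4540/60 = 475.4 rad/s, so T = P/ω = 832×10³ / 475.4 = 1750 N·m.
J_AB = π(0.0909)⁴/32 = 6.70×10^-6 m⁴; J_BC = π(0.0592)⁴/32 = 1.21×10^-6 m⁴; J_CD = π(0.0496)⁴/32 = 5.94×10^-7 m⁴.
θ = (T/G)·Σ L_i/J_i = (1750/26.0×10⁹)·(0.674/6.70×10^-6 + 0.283/1.21×10^-6 + 0.359/5.94×10^-7) = 0.06323 rad.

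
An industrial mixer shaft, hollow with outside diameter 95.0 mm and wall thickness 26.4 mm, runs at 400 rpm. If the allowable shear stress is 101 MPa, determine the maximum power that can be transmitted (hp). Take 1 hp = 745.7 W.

918 hp

J = π(d_o⁴ − d_i⁴)/32 = π(0.0950⁴ − 0.0422⁴)/32 = 7.685×10^-6 m⁴.
T_max = τ_allow·J/r = 1.01×10^8 × 7.685×10^-6 / 0.0475 = 16340 N·m.
ω = 2π·400/60 = 41.89 rad/s, so P_max = T_max·ω = 6.845×10^5 W.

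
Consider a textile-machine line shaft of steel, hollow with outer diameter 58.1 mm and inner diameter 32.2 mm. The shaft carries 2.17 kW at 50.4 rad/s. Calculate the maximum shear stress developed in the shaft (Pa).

1.23e6 Pa

ω = 50.4 rad/s, so T = P/ω = 2.17×10³ / 50.40 = 43.06 N·m.
J = π(d_o⁴ − d_i⁴)/32 = π(0.0581⁴ − 0.0322⁴)/32 = 1.013×10^-6 m⁴.
τ_max = T·r/J = 43.06 × 0.0290 / 1.013×10^-6 = 1.235×10^6 Pa.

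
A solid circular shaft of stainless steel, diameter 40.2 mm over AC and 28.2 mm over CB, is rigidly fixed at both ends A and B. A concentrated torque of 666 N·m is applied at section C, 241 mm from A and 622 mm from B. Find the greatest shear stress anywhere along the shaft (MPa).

47.7 MPa

Compatibility: T_A·a/J_AC = T_B·b/J_CB with T_A + T_B = T₀.
J_AC = 2.56×10^-7 m⁴, J_CB = 6.21×10^-8 m⁴, so T_A = T₀·(J_AC/a)/((J_AC/a)+(J_CB/b)) = 608.9 N·m, T_B = 57.13 N·m.
τ in each portion: τ_AC = 4.77×10^7 Pa, τ_CB = 1.30×10^7 Pa; maximum is in AC.
τ_max = T_AC·r/J = 608.9·0.0201/2.56×10^-7 = 4.773×10^7 Pa.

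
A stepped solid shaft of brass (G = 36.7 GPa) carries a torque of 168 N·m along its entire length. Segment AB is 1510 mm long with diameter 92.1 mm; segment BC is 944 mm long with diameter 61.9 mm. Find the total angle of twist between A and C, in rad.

0.00398 rad

J_AB = π(0.0921)⁴/32 = 7.06×10^-6 m⁴; J_BC = π(0.0619)⁴/32 = 1.44×10^-6 m⁴.
θ = (T/G)·Σ L_i/J_i = (168.0/36.7×10⁹)·(1.51/7.06×10^-6 + 0.944/1.44×10^-6) = 3.977×10^-3 rad.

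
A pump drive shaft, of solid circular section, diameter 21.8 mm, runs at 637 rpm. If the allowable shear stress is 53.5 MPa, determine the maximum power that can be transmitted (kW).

7.26 kW

J = πd⁴/32 = π(0.0218)⁴/32 = 2.217×10^-8 m⁴.
T_max = τ_allow·J/r = 5.35×10^7 × 2.217×10^-8 / 0.0109 = 108.8 N·m.
ω = 2π·637/60 = 66.71 rad/s, so P_max = T_max·ω = 7260 W.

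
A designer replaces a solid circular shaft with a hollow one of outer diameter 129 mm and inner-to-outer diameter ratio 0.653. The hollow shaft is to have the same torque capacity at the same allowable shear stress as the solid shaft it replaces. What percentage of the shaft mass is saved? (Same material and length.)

34.4 %

Equal τ_max and T ⇒ the solid shaft needs d_s³ = d_o³(1−k⁴), so d_s = 129·(1−0.653⁴)^(1/3) = 120.7 mm.
Area ratio A_h/A_s = d_o²(1−k²)/d_s² = (1−k²)/(1−k⁴)^(2/3) = 0.6557.
Mass saving = 1 − 0.6557 = 34.4 %.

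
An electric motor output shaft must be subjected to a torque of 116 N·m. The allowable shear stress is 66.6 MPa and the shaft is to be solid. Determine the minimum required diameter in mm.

For a solid shaft τ_max = 16T/(πd³), so d = (16T/(π τ_allow))^(1/3) = (16·116.0/(π·6.66×10^7))^(1/3) = 0.02070 m.

20.7 mm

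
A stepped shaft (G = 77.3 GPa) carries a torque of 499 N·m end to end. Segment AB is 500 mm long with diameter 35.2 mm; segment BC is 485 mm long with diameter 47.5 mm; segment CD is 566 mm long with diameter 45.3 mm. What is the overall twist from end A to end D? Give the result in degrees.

2.09°

J_AB = π(0.0352)⁴/32 = 1.51×10^-7 m⁴; J_BC = π(0.0475)⁴/32 = 5.00×10^-7 m⁴; J_CD = π(0.0453)⁴/32 = 4.13×10^-7 m⁴.
θ = (T/G)·Σ L_i/J_i = (499.0/77.3×10⁹)·(0.500/1.51×10^-7 + 0.485/5.00×10^-7 + 0.566/4.13×10^-7) = 0.03652 rad.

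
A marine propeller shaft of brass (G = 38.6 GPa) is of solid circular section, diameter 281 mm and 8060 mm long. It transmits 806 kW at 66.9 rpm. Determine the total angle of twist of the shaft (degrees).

ω = 2π·66.9/60 = 7.006 rad/s, so T = P/ω = 806×10³ / 7.006 = 115000 N·m.
J = πd⁴/32 = π(0.281)⁴/32 = 6.121×10^-4 m⁴.
θ = T·L/(G·J) = 115000 × 8.06 / (38.6×10⁹ × 6.121×10^-4) = 0.03925 rad.

2.25°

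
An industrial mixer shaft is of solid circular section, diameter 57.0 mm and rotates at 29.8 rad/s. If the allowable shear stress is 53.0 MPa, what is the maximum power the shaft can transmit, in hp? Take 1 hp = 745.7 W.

J = πd⁴/32 = π(0.0570)⁴/32 = 1.036×10^-6 m⁴.
T_max = τ_allow·J/r = 5.30×10^7 × 1.036×10^-6 / 0.0285 = 1927 N·m.
ω = 29.8 rad/s, so P_max = T_max·ω = 5.743×10^4 W.

77.0 hp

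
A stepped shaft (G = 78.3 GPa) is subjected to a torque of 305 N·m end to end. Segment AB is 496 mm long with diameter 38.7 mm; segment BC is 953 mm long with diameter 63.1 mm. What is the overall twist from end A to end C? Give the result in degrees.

J_AB = π(0.0387)⁴/32 = 2.20×10^-7 m⁴; J_BC = π(0.0631)⁴/32 = 1.56×10^-6 m⁴.
θ = (T/G)·Σ L_i/J_i = (305.0/78.3×10⁹)·(0.496/2.20×10^-7 + 0.953/1.56×10^-6) = 0.01116 rad.

0.639°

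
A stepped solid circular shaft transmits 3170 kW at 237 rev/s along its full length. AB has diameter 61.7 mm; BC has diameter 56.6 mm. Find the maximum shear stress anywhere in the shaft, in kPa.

ω = 2π·237 = 1489 rad/s, so T = P/ω = 3170×10³ / 1489 = 2129 N·m.
Under the same torque, τ_max = 16T/(πd³) is largest where d is smallest — segment BC (d = 56.6 mm).
τ_max = 16·2129/(π·(0.0566)³) = 5.979×10^7 Pa.

59800 kPa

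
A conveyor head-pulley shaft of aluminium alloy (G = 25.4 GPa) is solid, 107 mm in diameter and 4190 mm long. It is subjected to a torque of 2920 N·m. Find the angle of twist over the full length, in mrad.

J = πd⁴/32 = π(0.107)⁴/32 = 1.287×10^-5 m⁴.
θ = T·L/(G·J) = 2920 × 4.19 / (25.4×10⁹ × 1.287×10^-5) = 0.03743 rad.

37.4 mrad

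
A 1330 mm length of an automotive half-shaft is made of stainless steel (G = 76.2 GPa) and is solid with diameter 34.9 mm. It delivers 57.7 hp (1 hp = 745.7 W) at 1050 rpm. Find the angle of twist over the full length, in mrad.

46.9 mrad

ω = 2π·1050/60 = 110.0 rad/s, so T = P/ω = 57.7×745.7 / 110.0 = 391.3 N·m.
J = πd⁴/32 = π(0.0349)⁴/32 = 1.456×10^-7 m⁴.
θ = T·L/(G·J) = 391.3 × 1.33 / (76.2×10⁹ × 1.456×10^-7) = 0.04689 rad.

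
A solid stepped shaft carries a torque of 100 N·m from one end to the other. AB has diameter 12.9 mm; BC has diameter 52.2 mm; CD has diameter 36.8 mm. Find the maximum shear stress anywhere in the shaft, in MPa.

237 MPa

Under the same torque, τ_max = 16T/(πd³) is largest where d is smallest — segment AB (d = 12.9 mm).
τ_max = 16·100.0/(π·(0.0129)³) = 2.372×10^8 Pa.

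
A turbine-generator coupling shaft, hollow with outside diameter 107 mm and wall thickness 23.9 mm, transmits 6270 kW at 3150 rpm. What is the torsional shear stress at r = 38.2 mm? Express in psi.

ω = 2π·3150/60 = 329.9 rad/s, so T = P/ω = 6270×10³ / 329.9 = 19010 N·m.
J = π(d_o⁴ − d_i⁴)/32 = π(0.107⁴ − 0.0592⁴)/32 = 1.166×10^-5 m⁴.
Shear stress varies linearly with radius: τ = T·r/J = 19010 × 0.0382 / 1.166×10^-5 = 6.226×10^7 Pa.

9030 psi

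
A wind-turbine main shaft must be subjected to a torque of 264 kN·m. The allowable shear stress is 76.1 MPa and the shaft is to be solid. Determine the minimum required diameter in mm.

260 mm

For a solid shaft τ_max = 16T/(πd³), so d = (16T/(π τ_allow))^(1/3) = (16·264000/(π·7.61×10^7))^(1/3) = 0.2605 m.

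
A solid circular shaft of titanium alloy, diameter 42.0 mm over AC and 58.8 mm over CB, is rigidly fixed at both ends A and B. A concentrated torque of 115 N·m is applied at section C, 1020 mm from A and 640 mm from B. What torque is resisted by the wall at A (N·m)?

16.1 N·m

Compatibility: T_A·a/J_AC = T_B·b/J_CB with T_A + T_B = T₀.
J_AC = 3.05×10^-7 m⁴, J_CB = 1.17×10^-6 m⁴, so T_A = T₀·(J_AC/a)/((J_AC/a)+(J_CB/b)) = 16.15 N·m, T_B = 98.85 N·m.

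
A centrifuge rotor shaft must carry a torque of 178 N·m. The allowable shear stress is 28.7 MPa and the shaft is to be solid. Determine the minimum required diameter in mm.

31.6 mm

For a solid shaft τ_max = 16T/(πd³), so d = (16T/(π τ_allow))^(1/3) = (16·178.0/(π·2.87×10^7))^(1/3) = 0.03161 m.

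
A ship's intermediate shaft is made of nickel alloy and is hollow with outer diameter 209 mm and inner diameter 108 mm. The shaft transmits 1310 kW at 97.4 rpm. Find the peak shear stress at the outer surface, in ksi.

11.2 ksi

ω = 2π·97.4/60 = 10.20 rad/s, so T = P/ω = 1310×10³ / 10.20 = 128400 N·m.
J = π(d_o⁴ − d_i⁴)/32 = π(0.209⁴ − 0.108⁴)/32 = 1.740×10^-4 m⁴.
τ_max = T·r/J = 128400 × 0.104 / 1.740×10^-4 = 7.715×10^7 Pa.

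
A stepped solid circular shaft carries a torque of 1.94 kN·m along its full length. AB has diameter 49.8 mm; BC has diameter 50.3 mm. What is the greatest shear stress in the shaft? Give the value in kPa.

80000 kPa

Under the same torque, τ_max = 16T/(πd³) is largest where d is smallest — segment AB (d = 49.8 mm).
τ_max = 16·1940/(π·(0.0498)³) = 8.000×10^7 Pa.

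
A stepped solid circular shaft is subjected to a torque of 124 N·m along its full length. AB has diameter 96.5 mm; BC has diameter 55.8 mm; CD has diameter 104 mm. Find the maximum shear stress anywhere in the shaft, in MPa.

Under the same torque, τ_max = 16T/(πd³) is largest where d is smallest — segment BC (d = 55.8 mm).
τ_max = 16·124.0/(π·(0.0558)³) = 3.635×10^6 Pa.

3.63 MPa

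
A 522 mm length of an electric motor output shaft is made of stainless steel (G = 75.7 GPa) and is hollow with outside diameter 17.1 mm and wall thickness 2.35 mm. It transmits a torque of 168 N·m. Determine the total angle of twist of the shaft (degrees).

10.9°

J = π(d_o⁴ − d_i⁴)/32 = π(0.0171⁴ − 0.0124⁴)/32 = 6.073×10^-9 m⁴.
θ = T·L/(G·J) = 168.0 × 0.522 / (75.7×10⁹ × 6.073×10^-9) = 0.1907 rad.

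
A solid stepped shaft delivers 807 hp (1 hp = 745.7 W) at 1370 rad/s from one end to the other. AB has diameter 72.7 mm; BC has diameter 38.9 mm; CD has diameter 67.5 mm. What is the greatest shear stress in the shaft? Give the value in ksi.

5.51 ksi

ω = 1370 rad/s, so T = P/ω = 807×745.7 / 1370 = 439.3 N·m.
Under the same torque, τ_max = 16T/(πd³) is largest where d is smallest — segment BC (d = 38.9 mm).
τ_max = 16·439.3/(π·(0.0389)³) = 3.800×10^7 Pa.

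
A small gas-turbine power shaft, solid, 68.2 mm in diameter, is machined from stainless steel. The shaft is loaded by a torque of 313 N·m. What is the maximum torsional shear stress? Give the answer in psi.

J = πd⁴/32 = π(0.0682)⁴/32 = 2.124×10^-6 m⁴.
τ_max = T·r/J = 313.0 × 0.0341 / 2.124×10^-6 = 5.025×10^6 Pa.

729 psi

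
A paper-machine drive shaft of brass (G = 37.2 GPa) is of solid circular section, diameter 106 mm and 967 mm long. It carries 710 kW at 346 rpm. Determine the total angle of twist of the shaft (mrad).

41.1 mrad

ω = 2π·346/60 = 36.23 rad/s, so T = P/ω = 710×10³ / 36.23 = 19600 N·m.
J = πd⁴/32 = π(0.106)⁴/32 = 1.239×10^-5 m⁴.
θ = T·L/(G·J) = 19600 × 0.967 / (37.2×10⁹ × 1.239×10^-5) = 0.04110 rad.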